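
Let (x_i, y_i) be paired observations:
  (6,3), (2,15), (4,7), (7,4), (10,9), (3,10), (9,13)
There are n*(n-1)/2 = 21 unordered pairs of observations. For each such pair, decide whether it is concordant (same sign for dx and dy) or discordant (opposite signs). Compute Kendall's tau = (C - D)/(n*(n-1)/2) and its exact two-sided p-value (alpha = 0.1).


Step 1: Enumerate the 21 unordered pairs (i,j) with i<j and classify each by sign(x_j-x_i) * sign(y_j-y_i).
  (1,2):dx=-4,dy=+12->D; (1,3):dx=-2,dy=+4->D; (1,4):dx=+1,dy=+1->C; (1,5):dx=+4,dy=+6->C
  (1,6):dx=-3,dy=+7->D; (1,7):dx=+3,dy=+10->C; (2,3):dx=+2,dy=-8->D; (2,4):dx=+5,dy=-11->D
  (2,5):dx=+8,dy=-6->D; (2,6):dx=+1,dy=-5->D; (2,7):dx=+7,dy=-2->D; (3,4):dx=+3,dy=-3->D
  (3,5):dx=+6,dy=+2->C; (3,6):dx=-1,dy=+3->D; (3,7):dx=+5,dy=+6->C; (4,5):dx=+3,dy=+5->C
  (4,6):dx=-4,dy=+6->D; (4,7):dx=+2,dy=+9->C; (5,6):dx=-7,dy=+1->D; (5,7):dx=-1,dy=+4->D
  (6,7):dx=+6,dy=+3->C
Step 2: C = 8, D = 13, total pairs = 21.
Step 3: tau = (C - D)/(n(n-1)/2) = (8 - 13)/21 = -0.238095.
Step 4: Exact two-sided p-value (enumerate n! = 5040 permutations of y under H0): p = 0.561905.
Step 5: alpha = 0.1. fail to reject H0.

tau_b = -0.2381 (C=8, D=13), p = 0.561905, fail to reject H0.


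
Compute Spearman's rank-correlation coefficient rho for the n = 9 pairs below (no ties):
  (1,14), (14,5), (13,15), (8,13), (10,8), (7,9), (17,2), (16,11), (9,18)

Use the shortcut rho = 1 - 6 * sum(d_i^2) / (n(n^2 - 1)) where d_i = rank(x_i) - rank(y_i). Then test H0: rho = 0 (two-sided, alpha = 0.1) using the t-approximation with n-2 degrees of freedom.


Step 1: Rank x and y separately (midranks; no ties here).
rank(x): 1->1, 14->7, 13->6, 8->3, 10->5, 7->2, 17->9, 16->8, 9->4
rank(y): 14->7, 5->2, 15->8, 13->6, 8->3, 9->4, 2->1, 11->5, 18->9
Step 2: d_i = R_x(i) - R_y(i); compute d_i^2.
  (1-7)^2=36, (7-2)^2=25, (6-8)^2=4, (3-6)^2=9, (5-3)^2=4, (2-4)^2=4, (9-1)^2=64, (8-5)^2=9, (4-9)^2=25
sum(d^2) = 180.
Step 3: rho = 1 - 6*180 / (9*(9^2 - 1)) = 1 - 1080/720 = -0.500000.
Step 4: Under H0, t = rho * sqrt((n-2)/(1-rho^2)) = -1.5275 ~ t(7).
Step 5: Two-sided p-value from the t-distribution with 7 df = 0.170471.
Step 6: alpha = 0.1. fail to reject H0.

rho = -0.5000, p = 0.170471, fail to reject H0 at alpha = 0.1.


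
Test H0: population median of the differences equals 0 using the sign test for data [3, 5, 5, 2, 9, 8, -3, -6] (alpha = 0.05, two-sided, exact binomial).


Step 1: Discard zero differences. Original n = 8; n_eff = number of nonzero differences = 8.
Nonzero differences (with sign): +3, +5, +5, +2, +9, +8, -3, -6
Step 2: Count signs: positive = 6, negative = 2.
Step 3: Under H0: P(positive) = 0.5, so the number of positives S ~ Bin(8, 0.5).
Step 4: Two-sided exact p-value = sum of Bin(8,0.5) probabilities at or below the observed probability = 0.289062.
Step 5: alpha = 0.05. fail to reject H0.

n_eff = 8, pos = 6, neg = 2, p = 0.289062, fail to reject H0.


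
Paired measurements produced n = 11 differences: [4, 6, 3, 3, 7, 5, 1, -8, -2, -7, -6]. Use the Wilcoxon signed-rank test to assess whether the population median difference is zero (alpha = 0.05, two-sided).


Step 1: Drop any zero differences (none here) and take |d_i|.
|d| = [4, 6, 3, 3, 7, 5, 1, 8, 2, 7, 6]
Step 2: Midrank |d_i| (ties get averaged ranks).
ranks: |4|->5, |6|->7.5, |3|->3.5, |3|->3.5, |7|->9.5, |5|->6, |1|->1, |8|->11, |2|->2, |7|->9.5, |6|->7.5
Step 3: Attach original signs; sum ranks with positive sign and with negative sign.
W+ = 5 + 7.5 + 3.5 + 3.5 + 9.5 + 6 + 1 = 36
W- = 11 + 2 + 9.5 + 7.5 = 30
(Check: W+ + W- = 66 should equal n(n+1)/2 = 66.)
Step 4: Test statistic W = min(W+, W-) = 30.
Step 5: Ties in |d|, so use the tie-corrected normal approximation.
        E[W] = n(n+1)/4 = 11*12/4 = 33.
        Tie groups: |d|=3 (t=2), |d|=6 (t=2), |d|=7 (t=2); sum(t^3 - t) = 18.
        Var[W] = n(n+1)(2n+1)/24 - sum(t^3-t)/48 = 3036/24 - 18/48 = 126.125.
        z = (W - E[W]) / sqrt(Var[W]) = (30 - 33) / 11.2305 = -0.2671.
        Two-sided p = 2*Phi(z) = 0.789370.
Step 6: alpha = 0.05. fail to reject H0.

W+ = 36, W- = 30, W = min = 30, p = 0.789370, fail to reject H0.


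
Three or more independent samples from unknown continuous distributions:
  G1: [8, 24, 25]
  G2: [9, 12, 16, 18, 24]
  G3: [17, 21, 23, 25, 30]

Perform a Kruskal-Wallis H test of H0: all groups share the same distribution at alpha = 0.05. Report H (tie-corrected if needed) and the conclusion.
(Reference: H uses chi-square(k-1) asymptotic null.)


Step 1: Combine all N = 13 observations and assign midranks.
sorted (value, group, rank): (8,G1,1), (9,G2,2), (12,G2,3), (16,G2,4), (17,G3,5), (18,G2,6), (21,G3,7), (23,G3,8), (24,G1,9.5), (24,G2,9.5), (25,G1,11.5), (25,G3,11.5), (30,G3,13)
Step 2: Sum ranks within each group.
R_1 = 22 (n_1 = 3)
R_2 = 24.5 (n_2 = 5)
R_3 = 44.5 (n_3 = 5)
Step 3: H = 12/(N(N+1)) * sum(R_i^2/n_i) - 3(N+1)
     = 12/(13*14) * (22^2/3 + 24.5^2/5 + 44.5^2/5) - 3*14
     = 0.065934 * 677.433 - 42
     = 2.665934.
Step 4: Ties present; correction factor C = 1 - 12/(13^3 - 13) = 0.994505. Corrected H = 2.665934 / 0.994505 = 2.680663.
Step 5: Under H0, H ~ chi^2(2); p-value = 0.261759.
Step 6: alpha = 0.05. fail to reject H0.

H = 2.6807, df = 2, p = 0.261759, fail to reject H0.


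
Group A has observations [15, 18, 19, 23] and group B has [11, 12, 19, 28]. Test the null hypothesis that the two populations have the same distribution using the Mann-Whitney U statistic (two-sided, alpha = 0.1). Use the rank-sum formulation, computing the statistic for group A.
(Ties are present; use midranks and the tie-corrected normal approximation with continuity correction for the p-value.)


Step 1: Combine and sort all 8 observations; assign midranks.
sorted (value, group): (11,Y), (12,Y), (15,X), (18,X), (19,X), (19,Y), (23,X), (28,Y)
ranks: 11->1, 12->2, 15->3, 18->4, 19->5.5, 19->5.5, 23->7, 28->8
Step 2: Rank sum for X: R1 = 3 + 4 + 5.5 + 7 = 19.5.
Step 3: U_X = R1 - n1(n1+1)/2 = 19.5 - 4*5/2 = 19.5 - 10 = 9.5.
       U_Y = n1*n2 - U_X = 16 - 9.5 = 6.5.
Step 4: Ties are present, so use the tie-corrected normal approximation (with continuity correction) for the p-value.
Step 5: p-value = 0.771503; compare to alpha = 0.1. fail to reject H0.

U_X = 9.5, p = 0.771503, fail to reject H0 at alpha = 0.1.


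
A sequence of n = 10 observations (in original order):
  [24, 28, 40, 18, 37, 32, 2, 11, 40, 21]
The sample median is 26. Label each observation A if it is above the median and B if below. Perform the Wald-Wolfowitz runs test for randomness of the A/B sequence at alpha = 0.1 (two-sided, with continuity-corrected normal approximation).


Step 1: Compute median = 26; label A = above, B = below.
Labels in order: BAABAABBAB  (n_A = 5, n_B = 5)
Step 2: Count runs R = 7.
Step 3: Under H0 (random ordering), E[R] = 2*n_A*n_B/(n_A+n_B) + 1 = 2*5*5/10 + 1 = 6.0000.
        Var[R] = 2*n_A*n_B*(2*n_A*n_B - n_A - n_B) / ((n_A+n_B)^2 * (n_A+n_B-1)) = 2000/900 = 2.2222.
        SD[R] = 1.4907.
Step 4: Continuity-corrected z = (R - 0.5 - E[R]) / SD[R] = (7 - 0.5 - 6.0000) / 1.4907 = 0.3354.
Step 5: Two-sided p-value via normal approximation = 2*(1 - Phi(|z|)) = 0.737316.
Step 6: alpha = 0.1. fail to reject H0.

R = 7, z = 0.3354, p = 0.737316, fail to reject H0.


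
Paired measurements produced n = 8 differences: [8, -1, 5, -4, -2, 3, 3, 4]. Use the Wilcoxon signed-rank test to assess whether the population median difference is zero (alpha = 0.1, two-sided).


Step 1: Drop any zero differences (none here) and take |d_i|.
|d| = [8, 1, 5, 4, 2, 3, 3, 4]
Step 2: Midrank |d_i| (ties get averaged ranks).
ranks: |8|->8, |1|->1, |5|->7, |4|->5.5, |2|->2, |3|->3.5, |3|->3.5, |4|->5.5
Step 3: Attach original signs; sum ranks with positive sign and with negative sign.
W+ = 8 + 7 + 3.5 + 3.5 + 5.5 = 27.5
W- = 1 + 5.5 + 2 = 8.5
(Check: W+ + W- = 36 should equal n(n+1)/2 = 36.)
Step 4: Test statistic W = min(W+, W-) = 8.5.
Step 5: Ties in |d|, so use the tie-corrected normal approximation.
        E[W] = n(n+1)/4 = 8*9/4 = 18.
        Tie groups: |d|=3 (t=2), |d|=4 (t=2); sum(t^3 - t) = 12.
        Var[W] = n(n+1)(2n+1)/24 - sum(t^3-t)/48 = 1224/24 - 12/48 = 50.75.
        z = (W - E[W]) / sqrt(Var[W]) = (8.5 - 18) / 7.1239 = -1.3335.
        Two-sided p = 2*Phi(z) = 0.182355.
Step 6: alpha = 0.1. fail to reject H0.

W+ = 27.5, W- = 8.5, W = min = 8.5, p = 0.182355, fail to reject H0.


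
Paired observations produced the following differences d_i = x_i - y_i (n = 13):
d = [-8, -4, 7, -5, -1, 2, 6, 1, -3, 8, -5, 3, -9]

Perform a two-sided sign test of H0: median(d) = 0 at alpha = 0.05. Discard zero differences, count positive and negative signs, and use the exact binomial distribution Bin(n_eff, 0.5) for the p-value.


Step 1: Discard zero differences. Original n = 13; n_eff = number of nonzero differences = 13.
Nonzero differences (with sign): -8, -4, +7, -5, -1, +2, +6, +1, -3, +8, -5, +3, -9
Step 2: Count signs: positive = 6, negative = 7.
Step 3: Under H0: P(positive) = 0.5, so the number of positives S ~ Bin(13, 0.5).
Step 4: Two-sided exact p-value = sum of Bin(13,0.5) probabilities at or below the observed probability = 1.000000.
Step 5: alpha = 0.05. fail to reject H0.

n_eff = 13, pos = 6, neg = 7, p = 1.000000, fail to reject H0.


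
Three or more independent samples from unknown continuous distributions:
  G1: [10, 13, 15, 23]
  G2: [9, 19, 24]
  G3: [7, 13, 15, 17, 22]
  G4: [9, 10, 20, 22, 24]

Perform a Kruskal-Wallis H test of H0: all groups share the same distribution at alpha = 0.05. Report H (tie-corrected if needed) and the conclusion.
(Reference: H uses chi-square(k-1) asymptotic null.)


Step 1: Combine all N = 17 observations and assign midranks.
sorted (value, group, rank): (7,G3,1), (9,G2,2.5), (9,G4,2.5), (10,G1,4.5), (10,G4,4.5), (13,G1,6.5), (13,G3,6.5), (15,G1,8.5), (15,G3,8.5), (17,G3,10), (19,G2,11), (20,G4,12), (22,G3,13.5), (22,G4,13.5), (23,G1,15), (24,G2,16.5), (24,G4,16.5)
Step 2: Sum ranks within each group.
R_1 = 34.5 (n_1 = 4)
R_2 = 30 (n_2 = 3)
R_3 = 39.5 (n_3 = 5)
R_4 = 49 (n_4 = 5)
Step 3: H = 12/(N(N+1)) * sum(R_i^2/n_i) - 3(N+1)
     = 12/(17*18) * (34.5^2/4 + 30^2/3 + 39.5^2/5 + 49^2/5) - 3*18
     = 0.039216 * 1389.81 - 54
     = 0.502451.
Step 4: Ties present; correction factor C = 1 - 36/(17^3 - 17) = 0.992647. Corrected H = 0.502451 / 0.992647 = 0.506173.
Step 5: Under H0, H ~ chi^2(3); p-value = 0.917533.
Step 6: alpha = 0.05. fail to reject H0.

H = 0.5062, df = 3, p = 0.917533, fail to reject H0.


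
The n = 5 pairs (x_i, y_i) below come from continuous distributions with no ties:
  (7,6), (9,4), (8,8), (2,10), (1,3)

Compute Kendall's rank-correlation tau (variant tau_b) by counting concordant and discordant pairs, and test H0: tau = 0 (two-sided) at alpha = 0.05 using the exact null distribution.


Step 1: Enumerate the 10 unordered pairs (i,j) with i<j and classify each by sign(x_j-x_i) * sign(y_j-y_i).
  (1,2):dx=+2,dy=-2->D; (1,3):dx=+1,dy=+2->C; (1,4):dx=-5,dy=+4->D; (1,5):dx=-6,dy=-3->C
  (2,3):dx=-1,dy=+4->D; (2,4):dx=-7,dy=+6->D; (2,5):dx=-8,dy=-1->C; (3,4):dx=-6,dy=+2->D
  (3,5):dx=-7,dy=-5->C; (4,5):dx=-1,dy=-7->C
Step 2: C = 5, D = 5, total pairs = 10.
Step 3: tau = (C - D)/(n(n-1)/2) = (5 - 5)/10 = 0.000000.
Step 4: Exact two-sided p-value (enumerate n! = 120 permutations of y under H0): p = 1.000000.
Step 5: alpha = 0.05. fail to reject H0.

tau_b = 0.0000 (C=5, D=5), p = 1.000000, fail to reject H0.


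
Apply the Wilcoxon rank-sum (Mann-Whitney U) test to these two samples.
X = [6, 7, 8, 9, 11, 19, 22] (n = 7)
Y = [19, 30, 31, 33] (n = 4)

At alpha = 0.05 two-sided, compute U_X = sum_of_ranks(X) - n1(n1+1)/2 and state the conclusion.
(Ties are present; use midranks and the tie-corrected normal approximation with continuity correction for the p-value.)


Step 1: Combine and sort all 11 observations; assign midranks.
sorted (value, group): (6,X), (7,X), (8,X), (9,X), (11,X), (19,X), (19,Y), (22,X), (30,Y), (31,Y), (33,Y)
ranks: 6->1, 7->2, 8->3, 9->4, 11->5, 19->6.5, 19->6.5, 22->8, 30->9, 31->10, 33->11
Step 2: Rank sum for X: R1 = 1 + 2 + 3 + 4 + 5 + 6.5 + 8 = 29.5.
Step 3: U_X = R1 - n1(n1+1)/2 = 29.5 - 7*8/2 = 29.5 - 28 = 1.5.
       U_Y = n1*n2 - U_X = 28 - 1.5 = 26.5.
Step 4: Ties are present, so use the tie-corrected normal approximation (with continuity correction) for the p-value.
Step 5: p-value = 0.023029; compare to alpha = 0.05. reject H0.

U_X = 1.5, p = 0.023029, reject H0 at alpha = 0.05.


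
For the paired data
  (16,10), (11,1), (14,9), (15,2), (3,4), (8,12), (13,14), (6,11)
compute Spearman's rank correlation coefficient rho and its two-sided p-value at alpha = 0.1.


Step 1: Rank x and y separately (midranks; no ties here).
rank(x): 16->8, 11->4, 14->6, 15->7, 3->1, 8->3, 13->5, 6->2
rank(y): 10->5, 1->1, 9->4, 2->2, 4->3, 12->7, 14->8, 11->6
Step 2: d_i = R_x(i) - R_y(i); compute d_i^2.
  (8-5)^2=9, (4-1)^2=9, (6-4)^2=4, (7-2)^2=25, (1-3)^2=4, (3-7)^2=16, (5-8)^2=9, (2-6)^2=16
sum(d^2) = 92.
Step 3: rho = 1 - 6*92 / (8*(8^2 - 1)) = 1 - 552/504 = -0.095238.
Step 4: Under H0, t = rho * sqrt((n-2)/(1-rho^2)) = -0.2343 ~ t(6).
Step 5: Two-sided p-value from the t-distribution with 6 df = 0.822505.
Step 6: alpha = 0.1. fail to reject H0.

rho = -0.0952, p = 0.822505, fail to reject H0 at alpha = 0.1.


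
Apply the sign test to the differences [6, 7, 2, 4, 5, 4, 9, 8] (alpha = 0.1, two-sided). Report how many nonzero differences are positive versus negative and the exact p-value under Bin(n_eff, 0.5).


Step 1: Discard zero differences. Original n = 8; n_eff = number of nonzero differences = 8.
Nonzero differences (with sign): +6, +7, +2, +4, +5, +4, +9, +8
Step 2: Count signs: positive = 8, negative = 0.
Step 3: Under H0: P(positive) = 0.5, so the number of positives S ~ Bin(8, 0.5).
Step 4: Two-sided exact p-value = sum of Bin(8,0.5) probabilities at or below the observed probability = 0.007812.
Step 5: alpha = 0.1. reject H0.

n_eff = 8, pos = 8, neg = 0, p = 0.007812, reject H0.


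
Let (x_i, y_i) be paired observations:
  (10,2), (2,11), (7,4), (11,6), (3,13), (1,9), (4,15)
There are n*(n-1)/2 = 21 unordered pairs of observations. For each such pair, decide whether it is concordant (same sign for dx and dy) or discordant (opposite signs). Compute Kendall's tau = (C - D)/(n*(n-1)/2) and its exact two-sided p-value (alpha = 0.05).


Step 1: Enumerate the 21 unordered pairs (i,j) with i<j and classify each by sign(x_j-x_i) * sign(y_j-y_i).
  (1,2):dx=-8,dy=+9->D; (1,3):dx=-3,dy=+2->D; (1,4):dx=+1,dy=+4->C; (1,5):dx=-7,dy=+11->D
  (1,6):dx=-9,dy=+7->D; (1,7):dx=-6,dy=+13->D; (2,3):dx=+5,dy=-7->D; (2,4):dx=+9,dy=-5->D
  (2,5):dx=+1,dy=+2->C; (2,6):dx=-1,dy=-2->C; (2,7):dx=+2,dy=+4->C; (3,4):dx=+4,dy=+2->C
  (3,5):dx=-4,dy=+9->D; (3,6):dx=-6,dy=+5->D; (3,7):dx=-3,dy=+11->D; (4,5):dx=-8,dy=+7->D
  (4,6):dx=-10,dy=+3->D; (4,7):dx=-7,dy=+9->D; (5,6):dx=-2,dy=-4->C; (5,7):dx=+1,dy=+2->C
  (6,7):dx=+3,dy=+6->C
Step 2: C = 8, D = 13, total pairs = 21.
Step 3: tau = (C - D)/(n(n-1)/2) = (8 - 13)/21 = -0.238095.
Step 4: Exact two-sided p-value (enumerate n! = 5040 permutations of y under H0): p = 0.561905.
Step 5: alpha = 0.05. fail to reject H0.

tau_b = -0.2381 (C=8, D=13), p = 0.561905, fail to reject H0.


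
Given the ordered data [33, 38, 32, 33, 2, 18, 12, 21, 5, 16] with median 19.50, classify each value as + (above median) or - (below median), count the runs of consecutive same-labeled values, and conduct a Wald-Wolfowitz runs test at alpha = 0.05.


Step 1: Compute median = 19.50; label A = above, B = below.
Labels in order: AAAABBBABB  (n_A = 5, n_B = 5)
Step 2: Count runs R = 4.
Step 3: Under H0 (random ordering), E[R] = 2*n_A*n_B/(n_A+n_B) + 1 = 2*5*5/10 + 1 = 6.0000.
        Var[R] = 2*n_A*n_B*(2*n_A*n_B - n_A - n_B) / ((n_A+n_B)^2 * (n_A+n_B-1)) = 2000/900 = 2.2222.
        SD[R] = 1.4907.
Step 4: Continuity-corrected z = (R + 0.5 - E[R]) / SD[R] = (4 + 0.5 - 6.0000) / 1.4907 = -1.0062.
Step 5: Two-sided p-value via normal approximation = 2*(1 - Phi(|z|)) = 0.314305.
Step 6: alpha = 0.05. fail to reject H0.

R = 4, z = -1.0062, p = 0.314305, fail to reject H0.


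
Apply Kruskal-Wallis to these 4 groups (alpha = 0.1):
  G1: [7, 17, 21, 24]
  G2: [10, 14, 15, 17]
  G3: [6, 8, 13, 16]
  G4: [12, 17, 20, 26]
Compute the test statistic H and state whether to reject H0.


Step 1: Combine all N = 16 observations and assign midranks.
sorted (value, group, rank): (6,G3,1), (7,G1,2), (8,G3,3), (10,G2,4), (12,G4,5), (13,G3,6), (14,G2,7), (15,G2,8), (16,G3,9), (17,G1,11), (17,G2,11), (17,G4,11), (20,G4,13), (21,G1,14), (24,G1,15), (26,G4,16)
Step 2: Sum ranks within each group.
R_1 = 42 (n_1 = 4)
R_2 = 30 (n_2 = 4)
R_3 = 19 (n_3 = 4)
R_4 = 45 (n_4 = 4)
Step 3: H = 12/(N(N+1)) * sum(R_i^2/n_i) - 3(N+1)
     = 12/(16*17) * (42^2/4 + 30^2/4 + 19^2/4 + 45^2/4) - 3*17
     = 0.044118 * 1262.5 - 51
     = 4.698529.
Step 4: Ties present; correction factor C = 1 - 24/(16^3 - 16) = 0.994118. Corrected H = 4.698529 / 0.994118 = 4.726331.
Step 5: Under H0, H ~ chi^2(3); p-value = 0.192969.
Step 6: alpha = 0.1. fail to reject H0.

H = 4.7263, df = 3, p = 0.192969, fail to reject H0.


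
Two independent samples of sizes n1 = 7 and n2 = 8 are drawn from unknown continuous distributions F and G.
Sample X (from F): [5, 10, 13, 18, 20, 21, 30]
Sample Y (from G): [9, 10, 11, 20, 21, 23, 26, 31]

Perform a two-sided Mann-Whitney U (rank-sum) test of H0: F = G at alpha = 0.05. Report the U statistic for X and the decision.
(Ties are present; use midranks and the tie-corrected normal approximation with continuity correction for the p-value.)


Step 1: Combine and sort all 15 observations; assign midranks.
sorted (value, group): (5,X), (9,Y), (10,X), (10,Y), (11,Y), (13,X), (18,X), (20,X), (20,Y), (21,X), (21,Y), (23,Y), (26,Y), (30,X), (31,Y)
ranks: 5->1, 9->2, 10->3.5, 10->3.5, 11->5, 13->6, 18->7, 20->8.5, 20->8.5, 21->10.5, 21->10.5, 23->12, 26->13, 30->14, 31->15
Step 2: Rank sum for X: R1 = 1 + 3.5 + 6 + 7 + 8.5 + 10.5 + 14 = 50.5.
Step 3: U_X = R1 - n1(n1+1)/2 = 50.5 - 7*8/2 = 50.5 - 28 = 22.5.
       U_Y = n1*n2 - U_X = 56 - 22.5 = 33.5.
Step 4: Ties are present, so use the tie-corrected normal approximation (with continuity correction) for the p-value.
Step 5: p-value = 0.561784; compare to alpha = 0.05. fail to reject H0.

U_X = 22.5, p = 0.561784, fail to reject H0 at alpha = 0.05.


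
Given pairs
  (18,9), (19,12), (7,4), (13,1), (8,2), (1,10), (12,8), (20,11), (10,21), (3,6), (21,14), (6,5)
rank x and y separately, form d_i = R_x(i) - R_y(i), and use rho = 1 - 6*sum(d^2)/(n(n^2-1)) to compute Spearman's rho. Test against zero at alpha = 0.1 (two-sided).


Step 1: Rank x and y separately (midranks; no ties here).
rank(x): 18->9, 19->10, 7->4, 13->8, 8->5, 1->1, 12->7, 20->11, 10->6, 3->2, 21->12, 6->3
rank(y): 9->7, 12->10, 4->3, 1->1, 2->2, 10->8, 8->6, 11->9, 21->12, 6->5, 14->11, 5->4
Step 2: d_i = R_x(i) - R_y(i); compute d_i^2.
  (9-7)^2=4, (10-10)^2=0, (4-3)^2=1, (8-1)^2=49, (5-2)^2=9, (1-8)^2=49, (7-6)^2=1, (11-9)^2=4, (6-12)^2=36, (2-5)^2=9, (12-11)^2=1, (3-4)^2=1
sum(d^2) = 164.
Step 3: rho = 1 - 6*164 / (12*(12^2 - 1)) = 1 - 984/1716 = 0.426573.
Step 4: Under H0, t = rho * sqrt((n-2)/(1-rho^2)) = 1.4914 ~ t(10).
Step 5: Two-sided p-value from the t-distribution with 10 df = 0.166700.
Step 6: alpha = 0.1. fail to reject H0.

rho = 0.4266, p = 0.166700, fail to reject H0 at alpha = 0.1.


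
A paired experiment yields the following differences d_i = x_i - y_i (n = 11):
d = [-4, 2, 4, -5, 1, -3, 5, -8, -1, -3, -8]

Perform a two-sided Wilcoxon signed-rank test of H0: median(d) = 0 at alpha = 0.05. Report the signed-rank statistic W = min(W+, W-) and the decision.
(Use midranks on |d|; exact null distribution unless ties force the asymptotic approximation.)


Step 1: Drop any zero differences (none here) and take |d_i|.
|d| = [4, 2, 4, 5, 1, 3, 5, 8, 1, 3, 8]
Step 2: Midrank |d_i| (ties get averaged ranks).
ranks: |4|->6.5, |2|->3, |4|->6.5, |5|->8.5, |1|->1.5, |3|->4.5, |5|->8.5, |8|->10.5, |1|->1.5, |3|->4.5, |8|->10.5
Step 3: Attach original signs; sum ranks with positive sign and with negative sign.
W+ = 3 + 6.5 + 1.5 + 8.5 = 19.5
W- = 6.5 + 8.5 + 4.5 + 10.5 + 1.5 + 4.5 + 10.5 = 46.5
(Check: W+ + W- = 66 should equal n(n+1)/2 = 66.)
Step 4: Test statistic W = min(W+, W-) = 19.5.
Step 5: Ties in |d|, so use the tie-corrected normal approximation.
        E[W] = n(n+1)/4 = 11*12/4 = 33.
        Tie groups: |d|=1 (t=2), |d|=3 (t=2), |d|=4 (t=2), |d|=5 (t=2), |d|=8 (t=2); sum(t^3 - t) = 30.
        Var[W] = n(n+1)(2n+1)/24 - sum(t^3-t)/48 = 3036/24 - 30/48 = 125.875.
        z = (W - E[W]) / sqrt(Var[W]) = (19.5 - 33) / 11.2194 = -1.2033.
        Two-sided p = 2*Phi(z) = 0.228871.
Step 6: alpha = 0.05. fail to reject H0.

W+ = 19.5, W- = 46.5, W = min = 19.5, p = 0.228871, fail to reject H0.


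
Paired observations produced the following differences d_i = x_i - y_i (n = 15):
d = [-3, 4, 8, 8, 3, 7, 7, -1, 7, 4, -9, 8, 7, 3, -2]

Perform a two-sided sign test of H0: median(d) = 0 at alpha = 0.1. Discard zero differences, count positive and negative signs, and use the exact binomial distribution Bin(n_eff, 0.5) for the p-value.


Step 1: Discard zero differences. Original n = 15; n_eff = number of nonzero differences = 15.
Nonzero differences (with sign): -3, +4, +8, +8, +3, +7, +7, -1, +7, +4, -9, +8, +7, +3, -2
Step 2: Count signs: positive = 11, negative = 4.
Step 3: Under H0: P(positive) = 0.5, so the number of positives S ~ Bin(15, 0.5).
Step 4: Two-sided exact p-value = sum of Bin(15,0.5) probabilities at or below the observed probability = 0.118469.
Step 5: alpha = 0.1. fail to reject H0.

n_eff = 15, pos = 11, neg = 4, p = 0.118469, fail to reject H0.


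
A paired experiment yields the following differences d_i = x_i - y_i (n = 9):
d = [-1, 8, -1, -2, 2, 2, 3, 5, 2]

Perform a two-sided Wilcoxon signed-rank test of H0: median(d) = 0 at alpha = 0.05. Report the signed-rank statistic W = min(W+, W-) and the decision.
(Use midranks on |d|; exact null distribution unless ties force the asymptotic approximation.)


Step 1: Drop any zero differences (none here) and take |d_i|.
|d| = [1, 8, 1, 2, 2, 2, 3, 5, 2]
Step 2: Midrank |d_i| (ties get averaged ranks).
ranks: |1|->1.5, |8|->9, |1|->1.5, |2|->4.5, |2|->4.5, |2|->4.5, |3|->7, |5|->8, |2|->4.5
Step 3: Attach original signs; sum ranks with positive sign and with negative sign.
W+ = 9 + 4.5 + 4.5 + 7 + 8 + 4.5 = 37.5
W- = 1.5 + 1.5 + 4.5 = 7.5
(Check: W+ + W- = 45 should equal n(n+1)/2 = 45.)
Step 4: Test statistic W = min(W+, W-) = 7.5.
Step 5: Ties in |d|, so use the tie-corrected normal approximation.
        E[W] = n(n+1)/4 = 9*10/4 = 22.5.
        Tie groups: |d|=1 (t=2), |d|=2 (t=4); sum(t^3 - t) = 66.
        Var[W] = n(n+1)(2n+1)/24 - sum(t^3-t)/48 = 1710/24 - 66/48 = 69.875.
        z = (W - E[W]) / sqrt(Var[W]) = (7.5 - 22.5) / 8.3591 = -1.7944.
        Two-sided p = 2*Phi(z) = 0.072742.
Step 6: alpha = 0.05. fail to reject H0.

W+ = 37.5, W- = 7.5, W = min = 7.5, p = 0.072742, fail to reject H0.


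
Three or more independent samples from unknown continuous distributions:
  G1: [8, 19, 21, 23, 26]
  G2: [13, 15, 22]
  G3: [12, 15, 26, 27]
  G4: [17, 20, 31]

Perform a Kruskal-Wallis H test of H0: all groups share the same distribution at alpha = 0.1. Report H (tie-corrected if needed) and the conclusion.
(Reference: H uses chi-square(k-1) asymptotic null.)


Step 1: Combine all N = 15 observations and assign midranks.
sorted (value, group, rank): (8,G1,1), (12,G3,2), (13,G2,3), (15,G2,4.5), (15,G3,4.5), (17,G4,6), (19,G1,7), (20,G4,8), (21,G1,9), (22,G2,10), (23,G1,11), (26,G1,12.5), (26,G3,12.5), (27,G3,14), (31,G4,15)
Step 2: Sum ranks within each group.
R_1 = 40.5 (n_1 = 5)
R_2 = 17.5 (n_2 = 3)
R_3 = 33 (n_3 = 4)
R_4 = 29 (n_4 = 3)
Step 3: H = 12/(N(N+1)) * sum(R_i^2/n_i) - 3(N+1)
     = 12/(15*16) * (40.5^2/5 + 17.5^2/3 + 33^2/4 + 29^2/3) - 3*16
     = 0.050000 * 982.717 - 48
     = 1.135833.
Step 4: Ties present; correction factor C = 1 - 12/(15^3 - 15) = 0.996429. Corrected H = 1.135833 / 0.996429 = 1.139904.
Step 5: Under H0, H ~ chi^2(3); p-value = 0.767451.
Step 6: alpha = 0.1. fail to reject H0.

H = 1.1399, df = 3, p = 0.767451, fail to reject H0.


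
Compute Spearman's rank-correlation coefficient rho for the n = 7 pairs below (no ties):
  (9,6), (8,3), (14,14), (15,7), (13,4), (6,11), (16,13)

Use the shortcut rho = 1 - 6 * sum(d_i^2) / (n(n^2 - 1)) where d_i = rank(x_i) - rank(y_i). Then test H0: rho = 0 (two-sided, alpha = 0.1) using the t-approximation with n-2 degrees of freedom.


Step 1: Rank x and y separately (midranks; no ties here).
rank(x): 9->3, 8->2, 14->5, 15->6, 13->4, 6->1, 16->7
rank(y): 6->3, 3->1, 14->7, 7->4, 4->2, 11->5, 13->6
Step 2: d_i = R_x(i) - R_y(i); compute d_i^2.
  (3-3)^2=0, (2-1)^2=1, (5-7)^2=4, (6-4)^2=4, (4-2)^2=4, (1-5)^2=16, (7-6)^2=1
sum(d^2) = 30.
Step 3: rho = 1 - 6*30 / (7*(7^2 - 1)) = 1 - 180/336 = 0.464286.
Step 4: Under H0, t = rho * sqrt((n-2)/(1-rho^2)) = 1.1722 ~ t(5).
Step 5: Two-sided p-value from the t-distribution with 5 df = 0.293934.
Step 6: alpha = 0.1. fail to reject H0.

rho = 0.4643, p = 0.293934, fail to reject H0 at alpha = 0.1.


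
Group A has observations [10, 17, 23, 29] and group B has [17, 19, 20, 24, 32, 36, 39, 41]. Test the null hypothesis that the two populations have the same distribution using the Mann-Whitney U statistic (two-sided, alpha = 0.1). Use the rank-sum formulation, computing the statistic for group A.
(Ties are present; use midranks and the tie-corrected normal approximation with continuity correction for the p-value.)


Step 1: Combine and sort all 12 observations; assign midranks.
sorted (value, group): (10,X), (17,X), (17,Y), (19,Y), (20,Y), (23,X), (24,Y), (29,X), (32,Y), (36,Y), (39,Y), (41,Y)
ranks: 10->1, 17->2.5, 17->2.5, 19->4, 20->5, 23->6, 24->7, 29->8, 32->9, 36->10, 39->11, 41->12
Step 2: Rank sum for X: R1 = 1 + 2.5 + 6 + 8 = 17.5.
Step 3: U_X = R1 - n1(n1+1)/2 = 17.5 - 4*5/2 = 17.5 - 10 = 7.5.
       U_Y = n1*n2 - U_X = 32 - 7.5 = 24.5.
Step 4: Ties are present, so use the tie-corrected normal approximation (with continuity correction) for the p-value.
Step 5: p-value = 0.173478; compare to alpha = 0.1. fail to reject H0.

U_X = 7.5, p = 0.173478, fail to reject H0 at alpha = 0.1.


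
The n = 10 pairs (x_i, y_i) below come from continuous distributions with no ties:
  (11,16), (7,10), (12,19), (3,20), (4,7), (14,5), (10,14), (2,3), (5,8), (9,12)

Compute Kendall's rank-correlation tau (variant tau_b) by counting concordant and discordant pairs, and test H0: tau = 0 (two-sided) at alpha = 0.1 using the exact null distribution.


Step 1: Enumerate the 45 unordered pairs (i,j) with i<j and classify each by sign(x_j-x_i) * sign(y_j-y_i).
  (1,2):dx=-4,dy=-6->C; (1,3):dx=+1,dy=+3->C; (1,4):dx=-8,dy=+4->D; (1,5):dx=-7,dy=-9->C
  (1,6):dx=+3,dy=-11->D; (1,7):dx=-1,dy=-2->C; (1,8):dx=-9,dy=-13->C; (1,9):dx=-6,dy=-8->C
  (1,10):dx=-2,dy=-4->C; (2,3):dx=+5,dy=+9->C; (2,4):dx=-4,dy=+10->D; (2,5):dx=-3,dy=-3->C
  (2,6):dx=+7,dy=-5->D; (2,7):dx=+3,dy=+4->C; (2,8):dx=-5,dy=-7->C; (2,9):dx=-2,dy=-2->C
  (2,10):dx=+2,dy=+2->C; (3,4):dx=-9,dy=+1->D; (3,5):dx=-8,dy=-12->C; (3,6):dx=+2,dy=-14->D
  (3,7):dx=-2,dy=-5->C; (3,8):dx=-10,dy=-16->C; (3,9):dx=-7,dy=-11->C; (3,10):dx=-3,dy=-7->C
  (4,5):dx=+1,dy=-13->D; (4,6):dx=+11,dy=-15->D; (4,7):dx=+7,dy=-6->D; (4,8):dx=-1,dy=-17->C
  (4,9):dx=+2,dy=-12->D; (4,10):dx=+6,dy=-8->D; (5,6):dx=+10,dy=-2->D; (5,7):dx=+6,dy=+7->C
  (5,8):dx=-2,dy=-4->C; (5,9):dx=+1,dy=+1->C; (5,10):dx=+5,dy=+5->C; (6,7):dx=-4,dy=+9->D
  (6,8):dx=-12,dy=-2->C; (6,9):dx=-9,dy=+3->D; (6,10):dx=-5,dy=+7->D; (7,8):dx=-8,dy=-11->C
  (7,9):dx=-5,dy=-6->C; (7,10):dx=-1,dy=-2->C; (8,9):dx=+3,dy=+5->C; (8,10):dx=+7,dy=+9->C
  (9,10):dx=+4,dy=+4->C
Step 2: C = 30, D = 15, total pairs = 45.
Step 3: tau = (C - D)/(n(n-1)/2) = (30 - 15)/45 = 0.333333.
Step 4: Exact two-sided p-value (enumerate n! = 3628800 permutations of y under H0): p = 0.216373.
Step 5: alpha = 0.1. fail to reject H0.

tau_b = 0.3333 (C=30, D=15), p = 0.216373, fail to reject H0.


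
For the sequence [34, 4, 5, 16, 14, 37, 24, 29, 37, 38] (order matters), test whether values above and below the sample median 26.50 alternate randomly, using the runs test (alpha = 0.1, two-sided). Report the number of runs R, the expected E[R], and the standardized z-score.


Step 1: Compute median = 26.50; label A = above, B = below.
Labels in order: ABBBBABAAA  (n_A = 5, n_B = 5)
Step 2: Count runs R = 5.
Step 3: Under H0 (random ordering), E[R] = 2*n_A*n_B/(n_A+n_B) + 1 = 2*5*5/10 + 1 = 6.0000.
        Var[R] = 2*n_A*n_B*(2*n_A*n_B - n_A - n_B) / ((n_A+n_B)^2 * (n_A+n_B-1)) = 2000/900 = 2.2222.
        SD[R] = 1.4907.
Step 4: Continuity-corrected z = (R + 0.5 - E[R]) / SD[R] = (5 + 0.5 - 6.0000) / 1.4907 = -0.3354.
Step 5: Two-sided p-value via normal approximation = 2*(1 - Phi(|z|)) = 0.737316.
Step 6: alpha = 0.1. fail to reject H0.

R = 5, z = -0.3354, p = 0.737316, fail to reject H0.


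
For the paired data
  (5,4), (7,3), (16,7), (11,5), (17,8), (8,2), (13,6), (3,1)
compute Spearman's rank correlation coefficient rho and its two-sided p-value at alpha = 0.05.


Step 1: Rank x and y separately (midranks; no ties here).
rank(x): 5->2, 7->3, 16->7, 11->5, 17->8, 8->4, 13->6, 3->1
rank(y): 4->4, 3->3, 7->7, 5->5, 8->8, 2->2, 6->6, 1->1
Step 2: d_i = R_x(i) - R_y(i); compute d_i^2.
  (2-4)^2=4, (3-3)^2=0, (7-7)^2=0, (5-5)^2=0, (8-8)^2=0, (4-2)^2=4, (6-6)^2=0, (1-1)^2=0
sum(d^2) = 8.
Step 3: rho = 1 - 6*8 / (8*(8^2 - 1)) = 1 - 48/504 = 0.904762.
Step 4: Under H0, t = rho * sqrt((n-2)/(1-rho^2)) = 5.2034 ~ t(6).
Step 5: Two-sided p-value from the t-distribution with 6 df = 0.002008.
Step 6: alpha = 0.05. reject H0.

rho = 0.9048, p = 0.002008, reject H0 at alpha = 0.05.


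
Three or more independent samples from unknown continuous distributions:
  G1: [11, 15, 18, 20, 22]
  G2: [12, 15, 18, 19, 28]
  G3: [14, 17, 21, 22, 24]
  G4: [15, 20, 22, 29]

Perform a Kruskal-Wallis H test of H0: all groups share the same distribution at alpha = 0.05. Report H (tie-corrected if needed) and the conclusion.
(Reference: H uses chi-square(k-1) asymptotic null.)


Step 1: Combine all N = 19 observations and assign midranks.
sorted (value, group, rank): (11,G1,1), (12,G2,2), (14,G3,3), (15,G1,5), (15,G2,5), (15,G4,5), (17,G3,7), (18,G1,8.5), (18,G2,8.5), (19,G2,10), (20,G1,11.5), (20,G4,11.5), (21,G3,13), (22,G1,15), (22,G3,15), (22,G4,15), (24,G3,17), (28,G2,18), (29,G4,19)
Step 2: Sum ranks within each group.
R_1 = 41 (n_1 = 5)
R_2 = 43.5 (n_2 = 5)
R_3 = 55 (n_3 = 5)
R_4 = 50.5 (n_4 = 4)
Step 3: H = 12/(N(N+1)) * sum(R_i^2/n_i) - 3(N+1)
     = 12/(19*20) * (41^2/5 + 43.5^2/5 + 55^2/5 + 50.5^2/4) - 3*20
     = 0.031579 * 1957.21 - 60
     = 1.806711.
Step 4: Ties present; correction factor C = 1 - 60/(19^3 - 19) = 0.991228. Corrected H = 1.806711 / 0.991228 = 1.822699.
Step 5: Under H0, H ~ chi^2(3); p-value = 0.610008.
Step 6: alpha = 0.05. fail to reject H0.

H = 1.8227, df = 3, p = 0.610008, fail to reject H0.


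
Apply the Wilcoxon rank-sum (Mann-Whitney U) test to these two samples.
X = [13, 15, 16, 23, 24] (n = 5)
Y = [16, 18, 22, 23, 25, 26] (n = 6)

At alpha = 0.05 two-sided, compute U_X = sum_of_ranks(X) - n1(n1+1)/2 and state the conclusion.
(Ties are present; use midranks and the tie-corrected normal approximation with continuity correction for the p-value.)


Step 1: Combine and sort all 11 observations; assign midranks.
sorted (value, group): (13,X), (15,X), (16,X), (16,Y), (18,Y), (22,Y), (23,X), (23,Y), (24,X), (25,Y), (26,Y)
ranks: 13->1, 15->2, 16->3.5, 16->3.5, 18->5, 22->6, 23->7.5, 23->7.5, 24->9, 25->10, 26->11
Step 2: Rank sum for X: R1 = 1 + 2 + 3.5 + 7.5 + 9 = 23.
Step 3: U_X = R1 - n1(n1+1)/2 = 23 - 5*6/2 = 23 - 15 = 8.
       U_Y = n1*n2 - U_X = 30 - 8 = 22.
Step 4: Ties are present, so use the tie-corrected normal approximation (with continuity correction) for the p-value.
Step 5: p-value = 0.233197; compare to alpha = 0.05. fail to reject H0.

U_X = 8, p = 0.233197, fail to reject H0 at alpha = 0.05.


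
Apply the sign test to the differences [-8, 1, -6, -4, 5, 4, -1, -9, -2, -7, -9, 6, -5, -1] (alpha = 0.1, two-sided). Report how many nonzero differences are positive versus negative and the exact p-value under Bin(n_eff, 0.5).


Step 1: Discard zero differences. Original n = 14; n_eff = number of nonzero differences = 14.
Nonzero differences (with sign): -8, +1, -6, -4, +5, +4, -1, -9, -2, -7, -9, +6, -5, -1
Step 2: Count signs: positive = 4, negative = 10.
Step 3: Under H0: P(positive) = 0.5, so the number of positives S ~ Bin(14, 0.5).
Step 4: Two-sided exact p-value = sum of Bin(14,0.5) probabilities at or below the observed probability = 0.179565.
Step 5: alpha = 0.1. fail to reject H0.

n_eff = 14, pos = 4, neg = 10, p = 0.179565, fail to reject H0.


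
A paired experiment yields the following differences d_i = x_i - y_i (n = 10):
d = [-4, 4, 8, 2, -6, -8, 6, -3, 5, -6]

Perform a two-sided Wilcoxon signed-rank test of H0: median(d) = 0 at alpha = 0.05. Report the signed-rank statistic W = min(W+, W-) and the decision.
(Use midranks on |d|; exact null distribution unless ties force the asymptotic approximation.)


Step 1: Drop any zero differences (none here) and take |d_i|.
|d| = [4, 4, 8, 2, 6, 8, 6, 3, 5, 6]
Step 2: Midrank |d_i| (ties get averaged ranks).
ranks: |4|->3.5, |4|->3.5, |8|->9.5, |2|->1, |6|->7, |8|->9.5, |6|->7, |3|->2, |5|->5, |6|->7
Step 3: Attach original signs; sum ranks with positive sign and with negative sign.
W+ = 3.5 + 9.5 + 1 + 7 + 5 = 26
W- = 3.5 + 7 + 9.5 + 2 + 7 = 29
(Check: W+ + W- = 55 should equal n(n+1)/2 = 55.)
Step 4: Test statistic W = min(W+, W-) = 26.
Step 5: Ties in |d|, so use the tie-corrected normal approximation.
        E[W] = n(n+1)/4 = 10*11/4 = 27.5.
        Tie groups: |d|=4 (t=2), |d|=6 (t=3), |d|=8 (t=2); sum(t^3 - t) = 36.
        Var[W] = n(n+1)(2n+1)/24 - sum(t^3-t)/48 = 2310/24 - 36/48 = 95.5.
        z = (W - E[W]) / sqrt(Var[W]) = (26 - 27.5) / 9.7724 = -0.1535.
        Two-sided p = 2*Phi(z) = 0.878009.
Step 6: alpha = 0.05. fail to reject H0.

W+ = 26, W- = 29, W = min = 26, p = 0.878009, fail to reject H0.


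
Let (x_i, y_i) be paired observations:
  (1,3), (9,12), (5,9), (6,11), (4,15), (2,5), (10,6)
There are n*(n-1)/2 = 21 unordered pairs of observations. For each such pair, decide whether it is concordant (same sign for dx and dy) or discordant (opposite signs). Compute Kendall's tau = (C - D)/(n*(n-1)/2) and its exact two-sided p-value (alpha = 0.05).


Step 1: Enumerate the 21 unordered pairs (i,j) with i<j and classify each by sign(x_j-x_i) * sign(y_j-y_i).
  (1,2):dx=+8,dy=+9->C; (1,3):dx=+4,dy=+6->C; (1,4):dx=+5,dy=+8->C; (1,5):dx=+3,dy=+12->C
  (1,6):dx=+1,dy=+2->C; (1,7):dx=+9,dy=+3->C; (2,3):dx=-4,dy=-3->C; (2,4):dx=-3,dy=-1->C
  (2,5):dx=-5,dy=+3->D; (2,6):dx=-7,dy=-7->C; (2,7):dx=+1,dy=-6->D; (3,4):dx=+1,dy=+2->C
  (3,5):dx=-1,dy=+6->D; (3,6):dx=-3,dy=-4->C; (3,7):dx=+5,dy=-3->D; (4,5):dx=-2,dy=+4->D
  (4,6):dx=-4,dy=-6->C; (4,7):dx=+4,dy=-5->D; (5,6):dx=-2,dy=-10->C; (5,7):dx=+6,dy=-9->D
  (6,7):dx=+8,dy=+1->C
Step 2: C = 14, D = 7, total pairs = 21.
Step 3: tau = (C - D)/(n(n-1)/2) = (14 - 7)/21 = 0.333333.
Step 4: Exact two-sided p-value (enumerate n! = 5040 permutations of y under H0): p = 0.381349.
Step 5: alpha = 0.05. fail to reject H0.

tau_b = 0.3333 (C=14, D=7), p = 0.381349, fail to reject H0.


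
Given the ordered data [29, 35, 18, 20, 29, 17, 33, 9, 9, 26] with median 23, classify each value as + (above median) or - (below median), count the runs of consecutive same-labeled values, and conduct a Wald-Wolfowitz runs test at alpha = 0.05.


Step 1: Compute median = 23; label A = above, B = below.
Labels in order: AABBABABBA  (n_A = 5, n_B = 5)
Step 2: Count runs R = 7.
Step 3: Under H0 (random ordering), E[R] = 2*n_A*n_B/(n_A+n_B) + 1 = 2*5*5/10 + 1 = 6.0000.
        Var[R] = 2*n_A*n_B*(2*n_A*n_B - n_A - n_B) / ((n_A+n_B)^2 * (n_A+n_B-1)) = 2000/900 = 2.2222.
        SD[R] = 1.4907.
Step 4: Continuity-corrected z = (R - 0.5 - E[R]) / SD[R] = (7 - 0.5 - 6.0000) / 1.4907 = 0.3354.
Step 5: Two-sided p-value via normal approximation = 2*(1 - Phi(|z|)) = 0.737316.
Step 6: alpha = 0.05. fail to reject H0.

R = 7, z = 0.3354, p = 0.737316, fail to reject H0.


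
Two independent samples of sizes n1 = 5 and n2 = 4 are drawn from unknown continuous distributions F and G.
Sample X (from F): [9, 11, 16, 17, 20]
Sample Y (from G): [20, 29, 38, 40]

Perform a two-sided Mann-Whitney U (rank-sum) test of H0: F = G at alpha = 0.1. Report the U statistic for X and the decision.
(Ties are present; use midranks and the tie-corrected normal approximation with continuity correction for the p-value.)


Step 1: Combine and sort all 9 observations; assign midranks.
sorted (value, group): (9,X), (11,X), (16,X), (17,X), (20,X), (20,Y), (29,Y), (38,Y), (40,Y)
ranks: 9->1, 11->2, 16->3, 17->4, 20->5.5, 20->5.5, 29->7, 38->8, 40->9
Step 2: Rank sum for X: R1 = 1 + 2 + 3 + 4 + 5.5 = 15.5.
Step 3: U_X = R1 - n1(n1+1)/2 = 15.5 - 5*6/2 = 15.5 - 15 = 0.5.
       U_Y = n1*n2 - U_X = 20 - 0.5 = 19.5.
Step 4: Ties are present, so use the tie-corrected normal approximation (with continuity correction) for the p-value.
Step 5: p-value = 0.026844; compare to alpha = 0.1. reject H0.

U_X = 0.5, p = 0.026844, reject H0 at alpha = 0.1.


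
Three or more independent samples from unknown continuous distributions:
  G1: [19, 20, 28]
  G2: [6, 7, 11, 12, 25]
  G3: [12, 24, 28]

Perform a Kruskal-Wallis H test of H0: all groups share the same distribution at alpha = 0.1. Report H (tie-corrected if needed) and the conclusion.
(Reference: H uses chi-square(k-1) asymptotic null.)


Step 1: Combine all N = 11 observations and assign midranks.
sorted (value, group, rank): (6,G2,1), (7,G2,2), (11,G2,3), (12,G2,4.5), (12,G3,4.5), (19,G1,6), (20,G1,7), (24,G3,8), (25,G2,9), (28,G1,10.5), (28,G3,10.5)
Step 2: Sum ranks within each group.
R_1 = 23.5 (n_1 = 3)
R_2 = 19.5 (n_2 = 5)
R_3 = 23 (n_3 = 3)
Step 3: H = 12/(N(N+1)) * sum(R_i^2/n_i) - 3(N+1)
     = 12/(11*12) * (23.5^2/3 + 19.5^2/5 + 23^2/3) - 3*12
     = 0.090909 * 436.467 - 36
     = 3.678788.
Step 4: Ties present; correction factor C = 1 - 12/(11^3 - 11) = 0.990909. Corrected H = 3.678788 / 0.990909 = 3.712538.
Step 5: Under H0, H ~ chi^2(2); p-value = 0.156255.
Step 6: alpha = 0.1. fail to reject H0.

H = 3.7125, df = 2, p = 0.156255, fail to reject H0.


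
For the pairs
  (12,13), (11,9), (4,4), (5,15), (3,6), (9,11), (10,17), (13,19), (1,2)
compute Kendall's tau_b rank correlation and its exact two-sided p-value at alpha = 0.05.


Step 1: Enumerate the 36 unordered pairs (i,j) with i<j and classify each by sign(x_j-x_i) * sign(y_j-y_i).
  (1,2):dx=-1,dy=-4->C; (1,3):dx=-8,dy=-9->C; (1,4):dx=-7,dy=+2->D; (1,5):dx=-9,dy=-7->C
  (1,6):dx=-3,dy=-2->C; (1,7):dx=-2,dy=+4->D; (1,8):dx=+1,dy=+6->C; (1,9):dx=-11,dy=-11->C
  (2,3):dx=-7,dy=-5->C; (2,4):dx=-6,dy=+6->D; (2,5):dx=-8,dy=-3->C; (2,6):dx=-2,dy=+2->D
  (2,7):dx=-1,dy=+8->D; (2,8):dx=+2,dy=+10->C; (2,9):dx=-10,dy=-7->C; (3,4):dx=+1,dy=+11->C
  (3,5):dx=-1,dy=+2->D; (3,6):dx=+5,dy=+7->C; (3,7):dx=+6,dy=+13->C; (3,8):dx=+9,dy=+15->C
  (3,9):dx=-3,dy=-2->C; (4,5):dx=-2,dy=-9->C; (4,6):dx=+4,dy=-4->D; (4,7):dx=+5,dy=+2->C
  (4,8):dx=+8,dy=+4->C; (4,9):dx=-4,dy=-13->C; (5,6):dx=+6,dy=+5->C; (5,7):dx=+7,dy=+11->C
  (5,8):dx=+10,dy=+13->C; (5,9):dx=-2,dy=-4->C; (6,7):dx=+1,dy=+6->C; (6,8):dx=+4,dy=+8->C
  (6,9):dx=-8,dy=-9->C; (7,8):dx=+3,dy=+2->C; (7,9):dx=-9,dy=-15->C; (8,9):dx=-12,dy=-17->C
Step 2: C = 29, D = 7, total pairs = 36.
Step 3: tau = (C - D)/(n(n-1)/2) = (29 - 7)/36 = 0.611111.
Step 4: Exact two-sided p-value (enumerate n! = 362880 permutations of y under H0): p = 0.024741.
Step 5: alpha = 0.05. reject H0.

tau_b = 0.6111 (C=29, D=7), p = 0.024741, reject H0.


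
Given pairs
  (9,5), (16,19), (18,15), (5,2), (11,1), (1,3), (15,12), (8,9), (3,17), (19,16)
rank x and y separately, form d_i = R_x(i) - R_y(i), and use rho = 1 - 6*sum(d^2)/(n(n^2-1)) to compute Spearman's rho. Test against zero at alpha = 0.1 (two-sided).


Step 1: Rank x and y separately (midranks; no ties here).
rank(x): 9->5, 16->8, 18->9, 5->3, 11->6, 1->1, 15->7, 8->4, 3->2, 19->10
rank(y): 5->4, 19->10, 15->7, 2->2, 1->1, 3->3, 12->6, 9->5, 17->9, 16->8
Step 2: d_i = R_x(i) - R_y(i); compute d_i^2.
  (5-4)^2=1, (8-10)^2=4, (9-7)^2=4, (3-2)^2=1, (6-1)^2=25, (1-3)^2=4, (7-6)^2=1, (4-5)^2=1, (2-9)^2=49, (10-8)^2=4
sum(d^2) = 94.
Step 3: rho = 1 - 6*94 / (10*(10^2 - 1)) = 1 - 564/990 = 0.430303.
Step 4: Under H0, t = rho * sqrt((n-2)/(1-rho^2)) = 1.3483 ~ t(8).
Step 5: Two-sided p-value from the t-distribution with 8 df = 0.214492.
Step 6: alpha = 0.1. fail to reject H0.

rho = 0.4303, p = 0.214492, fail to reject H0 at alpha = 0.1.
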